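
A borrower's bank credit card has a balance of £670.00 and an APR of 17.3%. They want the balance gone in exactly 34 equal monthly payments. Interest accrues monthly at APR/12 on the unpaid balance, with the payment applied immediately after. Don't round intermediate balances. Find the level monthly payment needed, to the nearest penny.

£25.07

Monthly rate r = 17.3%/12 = 1.44167% = 0.0144167.
Level-payment amortization: P = B₀·r / (1 − (1+r)^(−n)) = 670.00·0.0144167 / (1 − 1.01442^(−34)).
Denominator 1 − (1+r)^(−34) = 0.385328302.
P = 9.65917 / 0.385328302 ≈ 25.07.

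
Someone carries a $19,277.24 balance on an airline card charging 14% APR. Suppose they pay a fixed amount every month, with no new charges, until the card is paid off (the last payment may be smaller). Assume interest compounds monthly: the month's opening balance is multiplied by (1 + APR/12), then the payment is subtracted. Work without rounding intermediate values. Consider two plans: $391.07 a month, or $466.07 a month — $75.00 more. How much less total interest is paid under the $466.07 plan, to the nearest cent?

$2,383.31

Monthly rate r = 14%/12 = 1.16667% = 0.0116667.
At $391.07/mo: n = ⌈−ln(1 − rB₀/P)/ln(1+r)⌉ = 74 payments (last $308.71); total interest = total paid − $19,277.24 = $9,579.58.
At $466.07/mo: 57 payments (last $373.59); total interest $7,196.27.
Interest saved = $9,579.58 − $7,196.27 = $2,383.31.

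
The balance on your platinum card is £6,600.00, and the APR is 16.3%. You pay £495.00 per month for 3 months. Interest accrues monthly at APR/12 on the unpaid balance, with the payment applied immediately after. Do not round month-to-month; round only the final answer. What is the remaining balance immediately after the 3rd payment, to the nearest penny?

£5,367.36

Monthly rate r = 16.3%/12 = 1.35833% = 0.0135833.
Each month: B ← B·(1+r) − £495.00.
Month 1: interest £89.65; balance after payment £6,194.65.
Month 2: interest £84.14; balance after payment £5,783.79.
Month 3: interest £78.56; balance after payment £5,367.36.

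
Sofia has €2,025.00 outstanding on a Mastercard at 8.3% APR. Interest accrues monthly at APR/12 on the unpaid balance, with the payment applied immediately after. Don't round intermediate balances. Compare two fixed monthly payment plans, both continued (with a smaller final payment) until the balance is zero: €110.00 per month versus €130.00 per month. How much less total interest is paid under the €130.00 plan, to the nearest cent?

Monthly rate r = 8.3%/12 = 0.691667% = 0.00691667.
At €110.00/mo: n = ⌈−ln(1 − rB₀/P)/ln(1+r)⌉ = 20 payments (last €83.58); total interest = total paid − €2,025.00 = €148.58.
At €130.00/mo: 17 payments (last €70.13); total interest €125.13.
Interest saved = €148.58 − €125.13 = €23.45.

€23.45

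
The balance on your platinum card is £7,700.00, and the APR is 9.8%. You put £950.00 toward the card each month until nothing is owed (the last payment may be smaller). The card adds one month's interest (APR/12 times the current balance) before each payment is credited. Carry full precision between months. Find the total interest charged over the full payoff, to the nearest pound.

£300

Monthly rate r = 9.8%/12 = 0.816667% = 0.00816667.
Payoff takes n = ⌈−ln(1 − rB₀/P)/ln(1+r)⌉ = ⌈8.420⌉ = 9 payments; the last is £400.11.
Total paid = 8·£950.00 + £400.11 = £8,000.11.
Total interest = total paid − principal = £8,000.11 − £7,700.00 = £300.11.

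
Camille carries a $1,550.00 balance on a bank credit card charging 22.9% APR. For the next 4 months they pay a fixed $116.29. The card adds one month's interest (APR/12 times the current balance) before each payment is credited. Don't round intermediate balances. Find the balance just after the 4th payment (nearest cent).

Monthly rate r = 22.9%/12 = 1.90833% = 0.0190833.
Each month: B ← B·(1+r) − $116.29.
Month 1: interest $29.58; balance after payment $1,463.29.
Month 2: interest $27.92; balance after payment $1,374.92.
Month 3: interest $26.24; balance after payment $1,284.87.
Month 4: interest $24.52; balance after payment $1,193.10.

$1,193.10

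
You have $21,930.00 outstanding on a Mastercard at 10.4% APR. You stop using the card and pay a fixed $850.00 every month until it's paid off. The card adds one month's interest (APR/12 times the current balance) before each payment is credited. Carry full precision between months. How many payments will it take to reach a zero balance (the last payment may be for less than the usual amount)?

30 months

Monthly rate r = 10.4%/12 = 0.866667% = 0.00866667.
Recurrence: B ← B·(1+r) − $850.00.
Month 1: interest $190.06; balance after payment $21,270.06.
Month 2: interest $184.34; balance after payment $20,604.40.
Closed form: n = −ln(1 − rB₀/P)/ln(1+r) = −ln(0.7764)/ln(1.00867) ≈ 29.329, so the balance reaches zero during payment 30.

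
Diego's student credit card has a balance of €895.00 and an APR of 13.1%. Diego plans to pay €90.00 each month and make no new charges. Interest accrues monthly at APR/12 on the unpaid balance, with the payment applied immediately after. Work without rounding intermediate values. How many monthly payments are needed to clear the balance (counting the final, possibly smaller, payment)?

11 payments

Monthly rate r = 13.1%/12 = 1.09167% = 0.0109167.
Recurrence: B ← B·(1+r) − €90.00.
Month 1: interest €9.77; balance after payment €814.77.
Month 2: interest €8.89; balance after payment €733.66.
Closed form: n = −ln(1 − rB₀/P)/ln(1+r) = −ln(0.89144)/ln(1.01092) ≈ 10.584, so the balance reaches zero during payment 11.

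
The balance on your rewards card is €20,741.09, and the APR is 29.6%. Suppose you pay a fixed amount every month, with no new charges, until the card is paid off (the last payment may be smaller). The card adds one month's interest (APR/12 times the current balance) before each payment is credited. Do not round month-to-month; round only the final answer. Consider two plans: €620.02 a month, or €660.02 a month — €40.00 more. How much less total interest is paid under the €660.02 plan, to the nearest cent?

Monthly rate r = 29.6%/12 = 2.46667% = 0.0246667.
At €620.02/mo: n = ⌈−ln(1 − rB₀/P)/ln(1+r)⌉ = 72 payments (last €352.53); total interest = total paid − €20,741.09 = €23,632.86.
At €660.02/mo: 62 payments (last €161.47); total interest €19,681.60.
Interest saved = €23,632.86 − €19,681.60 = €3,951.26.

€3,951.26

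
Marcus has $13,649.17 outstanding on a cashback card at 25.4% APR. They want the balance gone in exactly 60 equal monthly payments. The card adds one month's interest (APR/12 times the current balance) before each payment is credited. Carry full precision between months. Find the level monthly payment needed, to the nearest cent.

Monthly rate r = 25.4%/12 = 2.11667% = 0.0211667.
Level-payment amortization: P = B₀·r / (1 − (1+r)^(−n)) = 13649.17·0.0211667 / (1 − 1.02117^(−60)).
Denominator 1 − (1+r)^(−60) = 0.715421423.
P = 288.907 / 0.715421423 ≈ 403.83.

$403.83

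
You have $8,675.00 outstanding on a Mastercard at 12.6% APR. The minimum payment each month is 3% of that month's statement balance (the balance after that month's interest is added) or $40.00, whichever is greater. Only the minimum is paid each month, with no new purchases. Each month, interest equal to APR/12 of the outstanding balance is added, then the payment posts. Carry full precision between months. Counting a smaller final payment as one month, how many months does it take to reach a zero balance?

135 months

Monthly rate r = 12.6%/12 = 1.05% = 0.0105.
While 3% of the post-interest balance exceeds $40.00, each month B ← (B·(1+r))·(1 − 0.03), i.e. B shrinks by the factor (1+r)·0.97 = 0.98018.
This holds for months 1–95. Entering month 96 the balance is $1,295.79; 3% of the post-interest balance is now below $40.00, so the flat $40.00 minimum applies from here.
From month 96 a fixed $40.00 at rate r clears $1,295.79 in 40 more payments. Total: 95 + 40 = 135 months.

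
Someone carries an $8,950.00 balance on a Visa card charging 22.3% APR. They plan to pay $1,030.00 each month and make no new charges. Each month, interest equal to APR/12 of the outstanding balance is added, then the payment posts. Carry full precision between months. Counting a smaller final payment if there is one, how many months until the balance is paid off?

Monthly rate r = 22.3%/12 = 1.85833% = 0.0185833.
Recurrence: B ← B·(1+r) − $1,030.00.
Month 1: interest $166.32; balance after payment $8,086.32.
Month 2: interest $150.27; balance after payment $7,206.59.
Closed form: n = −ln(1 − rB₀/P)/ln(1+r) = −ln(0.83852)/ln(1.01858) ≈ 9.565, so the balance reaches zero during payment 10.

10 months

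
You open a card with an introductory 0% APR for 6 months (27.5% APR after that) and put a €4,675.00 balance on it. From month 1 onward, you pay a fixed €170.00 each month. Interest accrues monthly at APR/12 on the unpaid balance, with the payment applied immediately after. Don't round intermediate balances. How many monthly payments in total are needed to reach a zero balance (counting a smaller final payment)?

36 months

Promo months 1–6 at r₀ = 0%/12 = 0; months 7+ at r₁ = 27.5%/12 = 0.0229167.
After month 6 (no interest yet): B = €4,675.00 − 6·€170.00 = €3,655.00.
Then at r₁ with €170.00/mo: n₂ = −ln(1 − r₁·B/P)/ln(1+r₁) ≈ 29.95 → 30 more payments.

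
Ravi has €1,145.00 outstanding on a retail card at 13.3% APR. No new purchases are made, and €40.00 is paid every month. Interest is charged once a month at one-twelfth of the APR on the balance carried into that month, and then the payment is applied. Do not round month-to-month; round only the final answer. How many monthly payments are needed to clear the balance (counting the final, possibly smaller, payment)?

Monthly rate r = 13.3%/12 = 1.10833% = 0.0110833.
Recurrence: B ← B·(1+r) − €40.00.
Month 1: interest €12.69; balance after payment €1,117.69.
Month 2: interest €12.39; balance after payment €1,090.08.
Closed form: n = −ln(1 − rB₀/P)/ln(1+r) = −ln(0.68274)/ln(1.01108) ≈ 34.624, so the balance reaches zero during payment 35.

35 months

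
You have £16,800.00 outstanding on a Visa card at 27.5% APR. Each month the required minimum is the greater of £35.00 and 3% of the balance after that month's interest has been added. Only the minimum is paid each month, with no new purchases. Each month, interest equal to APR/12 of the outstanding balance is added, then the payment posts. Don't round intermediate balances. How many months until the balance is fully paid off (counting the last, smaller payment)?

406 months

Monthly rate r = 27.5%/12 = 2.29167% = 0.0229167.
While 3% of the post-interest balance exceeds £35.00, each month B ← (B·(1+r))·(1 − 0.03), i.e. B shrinks by the factor (1+r)·0.97 = 0.99223.
This holds for months 1–345. Entering month 346 the balance is £1,138.79; 3% of the post-interest balance is now below £35.00, so the flat £35.00 minimum applies from here.
From month 346 a fixed £35.00 at rate r clears £1,138.79 in 61 more payments. Total: 345 + 61 = 406 months.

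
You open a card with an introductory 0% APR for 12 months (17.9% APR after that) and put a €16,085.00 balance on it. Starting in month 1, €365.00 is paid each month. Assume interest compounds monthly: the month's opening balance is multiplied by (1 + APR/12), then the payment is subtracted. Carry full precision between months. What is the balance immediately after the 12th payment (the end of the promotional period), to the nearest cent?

Promo months 1–12 at r₀ = 0%/12 = 0; months 13+ at r₁ = 17.9%/12 = 0.0149167.
After month 12 (no interest yet): B = €16,085.00 − 12·€365.00 = €11,705.00.

€11,705.00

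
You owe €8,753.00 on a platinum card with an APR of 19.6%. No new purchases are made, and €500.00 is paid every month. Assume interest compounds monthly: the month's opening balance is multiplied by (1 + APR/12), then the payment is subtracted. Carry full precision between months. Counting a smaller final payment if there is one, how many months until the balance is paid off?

21 months

Monthly rate r = 19.6%/12 = 1.63333% = 0.0163333.
Recurrence: B ← B·(1+r) − €500.00.
Month 1: interest €142.97; balance after payment €8,395.97.
Month 2: interest €137.13; balance after payment €8,033.10.
Closed form: n = −ln(1 − rB₀/P)/ln(1+r) = −ln(0.71407)/ln(1.01633) ≈ 20.787, so the balance reaches zero during payment 21.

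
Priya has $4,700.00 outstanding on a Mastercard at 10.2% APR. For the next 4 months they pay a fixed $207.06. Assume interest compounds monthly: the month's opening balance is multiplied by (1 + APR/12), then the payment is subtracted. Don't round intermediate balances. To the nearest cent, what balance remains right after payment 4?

$4,022.99

Monthly rate r = 10.2%/12 = 0.85% = 0.0085.
Each month: B ← B·(1+r) − $207.06.
Month 1: interest $39.95; balance after payment $4,532.89.
Month 2: interest $38.53; balance after payment $4,364.36.
Month 3: interest $37.10; balance after payment $4,194.40.
Month 4: interest $35.65; balance after payment $4,022.99.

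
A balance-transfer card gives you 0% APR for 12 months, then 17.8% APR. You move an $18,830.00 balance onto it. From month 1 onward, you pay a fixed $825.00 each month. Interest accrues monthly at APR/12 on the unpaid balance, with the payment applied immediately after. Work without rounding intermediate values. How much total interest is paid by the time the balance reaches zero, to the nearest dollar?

Promo months 1–12 at r₀ = 0%/12 = 0; months 13+ at r₁ = 17.8%/12 = 0.0148333.
After month 12 (no interest yet): B = $18,830.00 − 12·$825.00 = $8,930.00.
Then at r₁ with $825.00/mo: n₂ = −ln(1 − r₁·B/P)/ln(1+r₁) ≈ 11.89 → 12 more payments.
Total paid = 23·$825.00 + $731.88 = $19,706.88; interest = $19,706.88 − $18,830.00 = $876.88.

$877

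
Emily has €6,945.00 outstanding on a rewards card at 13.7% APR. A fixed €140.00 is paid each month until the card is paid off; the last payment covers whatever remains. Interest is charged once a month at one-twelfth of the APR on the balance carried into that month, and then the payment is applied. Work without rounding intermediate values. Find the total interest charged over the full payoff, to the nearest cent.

Monthly rate r = 13.7%/12 = 1.14167% = 0.0114167.
Payoff takes n = ⌈−ln(1 − rB₀/P)/ln(1+r)⌉ = ⌈73.601⌉ = 74 payments; the last is €84.28.
Total paid = 73·€140.00 + €84.28 = €10,304.28.
Total interest = total paid − principal = €10,304.28 − €6,945.00 = €3,359.28.

€3,359.28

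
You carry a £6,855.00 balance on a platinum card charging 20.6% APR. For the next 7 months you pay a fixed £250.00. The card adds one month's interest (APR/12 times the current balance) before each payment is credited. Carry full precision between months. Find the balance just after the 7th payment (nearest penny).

£5,879.65

Monthly rate r = 20.6%/12 = 1.71667% = 0.0171667.
Each month: B ← B·(1+r) − £250.00.
Month 1: interest £117.68; balance after payment £6,722.68.
Month 2: interest £115.41; balance after payment £6,588.08.
Month 3: interest £113.10; balance after payment £6,451.18.
Month 4: interest £110.75; balance after payment £6,311.92.
Month 5: interest £108.35; balance after payment £6,170.28.
Month 6: interest £105.92; balance after payment £6,026.20.
Month 7: interest £103.45; balance after payment £5,879.65.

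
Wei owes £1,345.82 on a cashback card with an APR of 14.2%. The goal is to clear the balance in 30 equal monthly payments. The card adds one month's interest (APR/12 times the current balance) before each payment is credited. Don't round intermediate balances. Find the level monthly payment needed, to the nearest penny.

£53.56

Monthly rate r = 14.2%/12 = 1.18333% = 0.0118333.
Level-payment amortization: P = B₀·r / (1 − (1+r)^(−n)) = 1345.82·0.0118333 / (1 − 1.01183^(−30)).
Denominator 1 − (1+r)^(−30) = 0.297363793.
P = 15.9255 / 0.297363793 ≈ 53.56.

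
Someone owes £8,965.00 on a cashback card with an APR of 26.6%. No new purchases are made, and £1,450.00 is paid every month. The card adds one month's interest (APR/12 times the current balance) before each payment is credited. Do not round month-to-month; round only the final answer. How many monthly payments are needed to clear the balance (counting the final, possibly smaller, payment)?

7 months

Monthly rate r = 26.6%/12 = 2.21667% = 0.0221667.
Recurrence: B ← B·(1+r) − £1,450.00.
Month 1: interest £198.72; balance after payment £7,713.72.
Month 2: interest £170.99; balance after payment £6,434.71.
Closed form: n = −ln(1 − rB₀/P)/ln(1+r) = −ln(0.86295)/ln(1.02217) ≈ 6.723, so the balance reaches zero during payment 7.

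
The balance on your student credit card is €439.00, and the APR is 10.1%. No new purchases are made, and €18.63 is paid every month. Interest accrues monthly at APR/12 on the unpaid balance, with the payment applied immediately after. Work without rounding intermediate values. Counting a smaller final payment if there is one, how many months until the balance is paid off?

Monthly rate r = 10.1%/12 = 0.841667% = 0.00841667.
Recurrence: B ← B·(1+r) − €18.63.
Month 1: interest €3.69; balance after payment €424.06.
Month 2: interest €3.57; balance after payment €409.00.
Closed form: n = −ln(1 − rB₀/P)/ln(1+r) = −ln(0.80167)/ln(1.00842) ≈ 26.375, so the balance reaches zero during payment 27.

27 months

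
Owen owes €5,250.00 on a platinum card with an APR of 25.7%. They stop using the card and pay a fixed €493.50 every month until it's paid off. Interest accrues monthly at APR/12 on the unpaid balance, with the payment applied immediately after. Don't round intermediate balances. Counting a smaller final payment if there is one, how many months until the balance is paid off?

Monthly rate r = 25.7%/12 = 2.14167% = 0.0214167.
Recurrence: B ← B·(1+r) − €493.50.
Month 1: interest €112.44; balance after payment €4,868.94.
Month 2: interest €104.28; balance after payment €4,479.71.
Closed form: n = −ln(1 − rB₀/P)/ln(1+r) = −ln(0.77216)/ln(1.02142) ≈ 12.202, so the balance reaches zero during payment 13.

13 payments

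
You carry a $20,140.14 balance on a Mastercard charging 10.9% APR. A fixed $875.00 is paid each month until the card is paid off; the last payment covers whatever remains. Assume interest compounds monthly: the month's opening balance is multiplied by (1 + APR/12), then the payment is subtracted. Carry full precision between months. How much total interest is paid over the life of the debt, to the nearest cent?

Monthly rate r = 10.9%/12 = 0.908333% = 0.00908333.
Payoff takes n = ⌈−ln(1 − rB₀/P)/ln(1+r)⌉ = ⌈25.939⌉ = 26 payments; the last is $822.02.
Total paid = 25·$875.00 + $822.02 = $22,697.02.
Total interest = total paid − principal = $22,697.02 − $20,140.14 = $2,556.88.

$2,556.88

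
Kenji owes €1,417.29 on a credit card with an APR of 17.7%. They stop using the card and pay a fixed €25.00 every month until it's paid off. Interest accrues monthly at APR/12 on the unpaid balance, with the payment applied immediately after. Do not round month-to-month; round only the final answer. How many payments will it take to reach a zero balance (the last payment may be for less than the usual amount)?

124 payments

Monthly rate r = 17.7%/12 = 1.475% = 0.01475.
Recurrence: B ← B·(1+r) − €25.00.
Month 1: interest €20.91; balance after payment €1,413.20.
Month 2: interest €20.84; balance after payment €1,409.04.
Closed form: n = −ln(1 − rB₀/P)/ln(1+r) = −ln(0.1638)/ln(1.01475) ≈ 123.554, so the balance reaches zero during payment 124.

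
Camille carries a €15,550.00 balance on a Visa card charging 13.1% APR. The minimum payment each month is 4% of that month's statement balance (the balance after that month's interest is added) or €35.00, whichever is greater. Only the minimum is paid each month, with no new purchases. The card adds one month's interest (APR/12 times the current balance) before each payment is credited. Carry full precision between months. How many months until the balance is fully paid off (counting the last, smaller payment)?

126 months

Monthly rate r = 13.1%/12 = 1.09167% = 0.0109167.
While 4% of the post-interest balance exceeds €35.00, each month B ← (B·(1+r))·(1 − 0.04), i.e. B shrinks by the factor (1+r)·0.96 = 0.97048.
This holds for months 1–97. Entering month 98 the balance is €850.02; 4% of the post-interest balance is now below €35.00, so the flat €35.00 minimum applies from here.
From month 98 a fixed €35.00 at rate r clears €850.02 in 29 more payments. Total: 97 + 29 = 126 months.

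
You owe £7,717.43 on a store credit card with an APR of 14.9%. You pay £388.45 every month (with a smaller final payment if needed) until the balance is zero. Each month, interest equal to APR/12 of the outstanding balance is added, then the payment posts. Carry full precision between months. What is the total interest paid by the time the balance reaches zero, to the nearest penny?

Monthly rate r = 14.9%/12 = 1.24167% = 0.0124167.
Payoff takes n = ⌈−ln(1 − rB₀/P)/ln(1+r)⌉ = ⌈22.955⌉ = 23 payments; the last is £371.14.
Total paid = 22·£388.45 + £371.14 = £8,917.04.
Total interest = total paid − principal = £8,917.04 − £7,717.43 = £1,199.61.

£1,199.61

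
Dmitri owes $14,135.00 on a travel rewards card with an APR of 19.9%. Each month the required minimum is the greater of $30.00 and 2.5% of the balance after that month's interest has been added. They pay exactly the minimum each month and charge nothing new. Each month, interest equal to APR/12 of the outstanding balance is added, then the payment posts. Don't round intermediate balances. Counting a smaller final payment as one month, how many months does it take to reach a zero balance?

345 months

Monthly rate r = 19.9%/12 = 1.65833% = 0.0165833.
While 2.5% of the post-interest balance exceeds $30.00, each month B ← (B·(1+r))·(1 − 0.025), i.e. B shrinks by the factor (1+r)·0.975 = 0.99117.
This holds for months 1–280. Entering month 281 the balance is $1,179.30; 2.5% of the post-interest balance is now below $30.00, so the flat $30.00 minimum applies from here.
From month 281 a fixed $30.00 at rate r clears $1,179.30 in 65 more payments. Total: 280 + 65 = 345 months.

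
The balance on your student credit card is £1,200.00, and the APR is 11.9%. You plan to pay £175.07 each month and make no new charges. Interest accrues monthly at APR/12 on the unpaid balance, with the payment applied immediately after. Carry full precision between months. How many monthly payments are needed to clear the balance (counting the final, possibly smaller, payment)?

8 payments

Monthly rate r = 11.9%/12 = 0.991667% = 0.00991667.
Recurrence: B ← B·(1+r) − £175.07.
Month 1: interest £11.90; balance after payment £1,036.83.
Month 2: interest £10.28; balance after payment £872.04.
Closed form: n = −ln(1 − rB₀/P)/ln(1+r) = −ln(0.93203)/ln(1.00992) ≈ 7.134, so the balance reaches zero during payment 8.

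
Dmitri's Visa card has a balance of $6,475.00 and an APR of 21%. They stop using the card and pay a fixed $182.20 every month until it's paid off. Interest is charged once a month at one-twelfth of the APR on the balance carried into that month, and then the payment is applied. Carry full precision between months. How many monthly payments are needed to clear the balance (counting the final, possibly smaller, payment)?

Monthly rate r = 21%/12 = 1.75% = 0.0175.
Recurrence: B ← B·(1+r) − $182.20.
Month 1: interest $113.31; balance after payment $6,406.11.
Month 2: interest $112.11; balance after payment $6,336.02.
Closed form: n = −ln(1 − rB₀/P)/ln(1+r) = −ln(0.37809)/ln(1.0175) ≈ 56.064, so the balance reaches zero during payment 57.

57 months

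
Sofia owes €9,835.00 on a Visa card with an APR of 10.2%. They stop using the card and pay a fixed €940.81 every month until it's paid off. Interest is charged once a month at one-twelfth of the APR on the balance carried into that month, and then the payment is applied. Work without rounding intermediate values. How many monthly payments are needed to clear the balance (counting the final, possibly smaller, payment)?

Monthly rate r = 10.2%/12 = 0.85% = 0.0085.
Recurrence: B ← B·(1+r) − €940.81.
Month 1: interest €83.60; balance after payment €8,977.79.
Month 2: interest €76.31; balance after payment €8,113.29.
Closed form: n = −ln(1 − rB₀/P)/ln(1+r) = −ln(0.91114)/ln(1.0085) ≈ 10.994, so the balance reaches zero during payment 11.

11 payments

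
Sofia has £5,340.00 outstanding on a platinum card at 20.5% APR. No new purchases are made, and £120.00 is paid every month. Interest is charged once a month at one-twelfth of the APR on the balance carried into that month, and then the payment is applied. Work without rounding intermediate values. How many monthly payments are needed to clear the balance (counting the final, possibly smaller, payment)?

Monthly rate r = 20.5%/12 = 1.70833% = 0.0170833.
Recurrence: B ← B·(1+r) − £120.00.
Month 1: interest £91.22; balance after payment £5,311.23.
Month 2: interest £90.73; balance after payment £5,281.96.
Closed form: n = −ln(1 − rB₀/P)/ln(1+r) = −ln(0.23979)/ln(1.01708) ≈ 84.301, so the balance reaches zero during payment 85.

85 months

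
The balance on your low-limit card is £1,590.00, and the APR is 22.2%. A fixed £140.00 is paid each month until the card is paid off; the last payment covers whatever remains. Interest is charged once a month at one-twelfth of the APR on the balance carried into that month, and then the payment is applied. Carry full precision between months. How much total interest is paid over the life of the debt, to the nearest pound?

Monthly rate r = 22.2%/12 = 1.85% = 0.0185.
Payoff takes n = ⌈−ln(1 − rB₀/P)/ln(1+r)⌉ = ⌈12.867⌉ = 13 payments; the last is £121.48.
Total paid = 12·£140.00 + £121.48 = £1,801.48.
Total interest = total paid − principal = £1,801.48 − £1,590.00 = £211.48.

£211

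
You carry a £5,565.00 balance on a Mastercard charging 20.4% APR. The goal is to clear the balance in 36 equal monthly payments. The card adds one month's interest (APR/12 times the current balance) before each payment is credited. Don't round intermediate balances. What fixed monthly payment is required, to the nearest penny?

£207.95

Monthly rate r = 20.4%/12 = 1.7% = 0.017.
Level-payment amortization: P = B₀·r / (1 − (1+r)^(−n)) = 5565.00·0.017 / (1 − 1.017^(−36)).
Denominator 1 − (1+r)^(−36) = 0.454938264.
P = 94.605 / 0.454938264 ≈ 207.95.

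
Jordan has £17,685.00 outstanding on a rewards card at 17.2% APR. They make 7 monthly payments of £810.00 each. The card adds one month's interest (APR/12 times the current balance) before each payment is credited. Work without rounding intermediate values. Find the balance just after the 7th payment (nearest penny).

£13,617.82

Monthly rate r = 17.2%/12 = 1.43333% = 0.0143333.
Each month: B ← B·(1+r) − £810.00.
Month 1: interest £253.49; balance after payment £17,128.49.
Month 2: interest £245.51; balance after payment £16,563.99.
Month 3: interest £237.42; balance after payment £15,991.41.
Month 4: interest £229.21; balance after payment £15,410.62.
Month 5: interest £220.89; balance after payment £14,821.51.
Month 6: interest £212.44; balance after payment £14,223.95.
Month 7: interest £203.88; balance after payment £13,617.82.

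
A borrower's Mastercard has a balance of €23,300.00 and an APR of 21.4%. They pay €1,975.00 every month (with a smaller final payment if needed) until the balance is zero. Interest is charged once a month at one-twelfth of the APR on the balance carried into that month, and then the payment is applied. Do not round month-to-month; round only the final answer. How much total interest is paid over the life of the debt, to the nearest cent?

Monthly rate r = 21.4%/12 = 1.78333% = 0.0178333.
Payoff takes n = ⌈−ln(1 − rB₀/P)/ln(1+r)⌉ = ⌈13.363⌉ = 14 payments; the last is €721.74.
Total paid = 13·€1,975.00 + €721.74 = €26,396.74.
Total interest = total paid − principal = €26,396.74 − €23,300.00 = €3,096.74.

€3,096.74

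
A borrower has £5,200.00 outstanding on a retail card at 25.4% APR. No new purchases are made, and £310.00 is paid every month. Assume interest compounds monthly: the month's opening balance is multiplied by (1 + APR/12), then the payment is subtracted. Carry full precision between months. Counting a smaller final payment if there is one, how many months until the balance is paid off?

Monthly rate r = 25.4%/12 = 2.11667% = 0.0211667.
Recurrence: B ← B·(1+r) − £310.00.
Month 1: interest £110.07; balance after payment £5,000.07.
Month 2: interest £105.83; balance after payment £4,795.90.
Closed form: n = −ln(1 − rB₀/P)/ln(1+r) = −ln(0.64495)/ln(1.02117) ≈ 20.939, so the balance reaches zero during payment 21.

21 payments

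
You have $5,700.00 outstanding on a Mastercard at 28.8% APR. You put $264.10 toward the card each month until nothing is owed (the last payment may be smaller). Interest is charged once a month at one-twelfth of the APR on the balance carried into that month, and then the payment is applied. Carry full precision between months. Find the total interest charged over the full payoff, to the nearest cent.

$2,427.17

Monthly rate r = 28.8%/12 = 2.4% = 0.024.
Payoff takes n = ⌈−ln(1 − rB₀/P)/ln(1+r)⌉ = ⌈30.771⌉ = 31 payments; the last is $204.17.
Total paid = 30·$264.10 + $204.17 = $8,127.17.
Total interest = total paid − principal = $8,127.17 − $5,700.00 = $2,427.17.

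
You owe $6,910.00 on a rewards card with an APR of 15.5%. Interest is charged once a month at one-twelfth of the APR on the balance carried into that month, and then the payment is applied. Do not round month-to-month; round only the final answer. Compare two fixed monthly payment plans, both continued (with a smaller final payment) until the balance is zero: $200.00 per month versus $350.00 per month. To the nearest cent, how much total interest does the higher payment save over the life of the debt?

$1,182.77

Monthly rate r = 15.5%/12 = 1.29167% = 0.0129167.
At $200.00/mo: n = ⌈−ln(1 − rB₀/P)/ln(1+r)⌉ = 47 payments (last $11.25); total interest = total paid − $6,910.00 = $2,301.25.
At $350.00/mo: 23 payments (last $328.48); total interest $1,118.48.
Interest saved = $2,301.25 − $1,118.48 = $1,182.77.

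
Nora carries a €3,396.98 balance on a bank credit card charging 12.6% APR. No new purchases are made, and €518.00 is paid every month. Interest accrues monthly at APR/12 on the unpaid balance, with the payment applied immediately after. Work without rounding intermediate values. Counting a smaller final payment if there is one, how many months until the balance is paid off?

7 payments

Monthly rate r = 12.6%/12 = 1.05% = 0.0105.
Recurrence: B ← B·(1+r) − €518.00.
Month 1: interest €35.67; balance after payment €2,914.65.
Month 2: interest €30.60; balance after payment €2,427.25.
Closed form: n = −ln(1 − rB₀/P)/ln(1+r) = −ln(0.93114)/ln(1.0105) ≈ 6.830, so the balance reaches zero during payment 7.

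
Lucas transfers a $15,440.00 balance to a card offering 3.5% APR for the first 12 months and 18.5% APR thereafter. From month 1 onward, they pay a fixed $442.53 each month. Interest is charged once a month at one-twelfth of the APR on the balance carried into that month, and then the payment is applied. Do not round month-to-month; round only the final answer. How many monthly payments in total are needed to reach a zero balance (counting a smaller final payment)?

Promo months 1–12 at r₀ = 3.5%/12 = 0.00291667; months 13+ at r₁ = 18.5%/12 = 0.0154167.
After month 12: iterate B ← B·(1+r₀) − $442.53 for 12 months → $10,592.77.
Then at r₁ with $442.53/mo: n₂ = −ln(1 − r₁·B/P)/ln(1+r₁) ≈ 30.10 → 31 more payments.

43 payments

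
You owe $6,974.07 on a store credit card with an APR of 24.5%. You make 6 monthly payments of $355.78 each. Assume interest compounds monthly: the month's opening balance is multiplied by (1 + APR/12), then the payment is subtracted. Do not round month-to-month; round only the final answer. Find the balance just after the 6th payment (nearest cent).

$5,626.56

Monthly rate r = 24.5%/12 = 2.04167% = 0.0204167.
Each month: B ← B·(1+r) − $355.78.
Month 1: interest $142.39; balance after payment $6,760.68.
Month 2: interest $138.03; balance after payment $6,542.93.
Month 3: interest $133.58; balance after payment $6,320.73.
Month 4: interest $129.05; balance after payment $6,094.00.
Month 5: interest $124.42; balance after payment $5,862.64.
Month 6: interest $119.70; balance after payment $5,626.56.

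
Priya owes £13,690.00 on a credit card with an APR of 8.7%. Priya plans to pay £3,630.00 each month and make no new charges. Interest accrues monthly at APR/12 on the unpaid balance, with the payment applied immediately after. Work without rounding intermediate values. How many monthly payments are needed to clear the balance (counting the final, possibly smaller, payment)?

Monthly rate r = 8.7%/12 = 0.725% = 0.00725.
Recurrence: B ← B·(1+r) − £3,630.00.
Month 1: interest £99.25; balance after payment £10,159.25.
Month 2: interest £73.65; balance after payment £6,602.91.
Month 3: interest £47.87; balance after payment £3,020.78.
Month 4: interest £21.90; balance after payment £0.00.

4 months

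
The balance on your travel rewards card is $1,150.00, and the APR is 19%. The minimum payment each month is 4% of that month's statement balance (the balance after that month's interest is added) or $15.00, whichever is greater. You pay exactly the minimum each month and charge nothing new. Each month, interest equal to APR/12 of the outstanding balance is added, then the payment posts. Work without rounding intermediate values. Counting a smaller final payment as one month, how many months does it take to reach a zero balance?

77 months

Monthly rate r = 19%/12 = 1.58333% = 0.0158333.
While 4% of the post-interest balance exceeds $15.00, each month B ← (B·(1+r))·(1 − 0.04), i.e. B shrinks by the factor (1+r)·0.96 = 0.9752.
This holds for months 1–46. Entering month 47 the balance is $362.25; 4% of the post-interest balance is now below $15.00, so the flat $15.00 minimum applies from here.
From month 47 a fixed $15.00 at rate r clears $362.25 in 31 more payments. Total: 46 + 31 = 77 months.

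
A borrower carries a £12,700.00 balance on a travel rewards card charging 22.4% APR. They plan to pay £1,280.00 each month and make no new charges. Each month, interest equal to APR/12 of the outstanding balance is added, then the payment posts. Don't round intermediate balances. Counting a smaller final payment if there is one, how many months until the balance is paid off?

Monthly rate r = 22.4%/12 = 1.86667% = 0.0186667.
Recurrence: B ← B·(1+r) − £1,280.00.
Month 1: interest £237.07; balance after payment £11,657.07.
Month 2: interest £217.60; balance after payment £10,594.67.
Closed form: n = −ln(1 − rB₀/P)/ln(1+r) = −ln(0.81479)/ln(1.01867) ≈ 11.075, so the balance reaches zero during payment 12.

12 payments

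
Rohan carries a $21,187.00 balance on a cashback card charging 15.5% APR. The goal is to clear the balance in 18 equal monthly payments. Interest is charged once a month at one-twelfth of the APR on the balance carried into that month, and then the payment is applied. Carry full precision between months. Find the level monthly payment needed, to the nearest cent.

$1,326.74

Monthly rate r = 15.5%/12 = 1.29167% = 0.0129167.
Level-payment amortization: P = B₀·r / (1 − (1+r)^(−n)) = 21187.00·0.0129167 / (1 − 1.01292^(−18)).
Denominator 1 − (1+r)^(−18) = 0.206269458.
P = 273.665 / 0.206269458 ≈ 1326.74.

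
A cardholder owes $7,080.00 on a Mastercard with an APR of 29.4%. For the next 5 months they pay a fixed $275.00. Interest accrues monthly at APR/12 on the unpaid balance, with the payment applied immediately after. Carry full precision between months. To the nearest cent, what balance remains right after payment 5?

$6,546.81

Monthly rate r = 29.4%/12 = 2.45% = 0.0245.
Each month: B ← B·(1+r) − $275.00.
Month 1: interest $173.46; balance after payment $6,978.46.
Month 2: interest $170.97; balance after payment $6,874.43.
Month 3: interest $168.42; balance after payment $6,767.86.
Month 4: interest $165.81; balance after payment $6,658.67.
Month 5: interest $163.14; balance after payment $6,546.81.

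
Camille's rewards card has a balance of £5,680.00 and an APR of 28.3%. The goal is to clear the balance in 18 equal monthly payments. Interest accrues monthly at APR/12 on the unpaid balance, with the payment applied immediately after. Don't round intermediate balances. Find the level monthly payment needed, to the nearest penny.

Monthly rate r = 28.3%/12 = 2.35833% = 0.0235833.
Level-payment amortization: P = B₀·r / (1 − (1+r)^(−n)) = 5680.00·0.0235833 / (1 − 1.02358^(−18)).
Denominator 1 − (1+r)^(−18) = 0.342671753.
P = 133.953 / 0.342671753 ≈ 390.91.

£390.91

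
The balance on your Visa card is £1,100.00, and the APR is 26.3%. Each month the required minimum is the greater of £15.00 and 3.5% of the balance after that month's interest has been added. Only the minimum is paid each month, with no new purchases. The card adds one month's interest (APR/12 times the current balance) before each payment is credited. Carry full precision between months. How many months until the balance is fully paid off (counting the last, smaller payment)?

Monthly rate r = 26.3%/12 = 2.19167% = 0.0219167.
While 3.5% of the post-interest balance exceeds £15.00, each month B ← (B·(1+r))·(1 − 0.035), i.e. B shrinks by the factor (1+r)·0.965 = 0.98615.
This holds for months 1–70. Entering month 71 the balance is £414.37; 3.5% of the post-interest balance is now below £15.00, so the flat £15.00 minimum applies from here.
From month 71 a fixed £15.00 at rate r clears £414.37 in 43 more payments. Total: 70 + 43 = 113 months.

113 months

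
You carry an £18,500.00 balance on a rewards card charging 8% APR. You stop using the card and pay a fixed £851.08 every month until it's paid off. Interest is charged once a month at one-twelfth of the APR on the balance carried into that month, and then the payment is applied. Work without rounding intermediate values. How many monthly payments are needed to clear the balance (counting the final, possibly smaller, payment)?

Monthly rate r = 8%/12 = 0.666667% = 0.00666667.
Recurrence: B ← B·(1+r) − £851.08.
Month 1: interest £123.33; balance after payment £17,772.25.
Month 2: interest £118.48; balance after payment £17,039.66.
Closed form: n = −ln(1 − rB₀/P)/ln(1+r) = −ln(0.85509)/ln(1.00667) ≈ 23.561, so the balance reaches zero during payment 24.

24 payments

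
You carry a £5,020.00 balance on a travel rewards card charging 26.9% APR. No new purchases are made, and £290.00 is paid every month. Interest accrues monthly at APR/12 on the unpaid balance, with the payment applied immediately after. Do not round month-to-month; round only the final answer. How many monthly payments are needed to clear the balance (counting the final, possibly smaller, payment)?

Monthly rate r = 26.9%/12 = 2.24167% = 0.0224167.
Recurrence: B ← B·(1+r) − £290.00.
Month 1: interest £112.53; balance after payment £4,842.53.
Month 2: interest £108.55; balance after payment £4,661.09.
Closed form: n = −ln(1 − rB₀/P)/ln(1+r) = −ln(0.61196)/ln(1.02242) ≈ 22.152, so the balance reaches zero during payment 23.

23 months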